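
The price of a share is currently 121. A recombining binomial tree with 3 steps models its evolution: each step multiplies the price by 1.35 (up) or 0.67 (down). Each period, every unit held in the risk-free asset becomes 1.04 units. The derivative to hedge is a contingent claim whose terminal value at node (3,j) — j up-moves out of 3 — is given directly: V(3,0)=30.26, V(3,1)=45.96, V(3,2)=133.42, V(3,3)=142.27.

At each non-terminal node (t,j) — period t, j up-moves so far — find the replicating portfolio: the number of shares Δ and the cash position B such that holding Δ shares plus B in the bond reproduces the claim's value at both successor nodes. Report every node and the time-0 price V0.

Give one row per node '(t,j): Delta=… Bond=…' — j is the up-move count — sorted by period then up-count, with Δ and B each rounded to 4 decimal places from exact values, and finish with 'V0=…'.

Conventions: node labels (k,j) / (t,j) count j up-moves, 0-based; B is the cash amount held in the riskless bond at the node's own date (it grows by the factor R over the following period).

No-arbitrage ⇒ martingale measure with p* = (R−d)/(u−d) = 0.5441.
At maturity the claim pays: V(3,0)=30.2600, V(3,1)=45.9600, V(3,2)=133.4200, V(3,3)=142.2700
Node (2,0) S=54.3169: V=(p*·45.9600+(1−p*)·30.2600)/1.04=37.3102; Δ=(45.9600−30.2600)/(73.3278−36.3923)=0.4251; B=V−Δ·S=14.2220
Node (2,1) S=109.4445: V=(p*·133.4200+(1−p*)·45.9600)/1.04=89.9505; Δ=(133.4200−45.9600)/(147.7501−73.3278)=1.1752; B=V−Δ·S=-38.6671
Node (2,2) S=220.5225: V=(p*·142.2700+(1−p*)·133.4200)/1.04=132.9187; Δ=(142.2700−133.4200)/(297.7054−147.7501)=0.0590; B=V−Δ·S=119.9040
Node (1,0) S=81.0700: V=(p*·89.9505+(1−p*)·37.3102)/1.04=63.4161; Δ=(89.9505−37.3102)/(109.4445−54.3169)=0.9549; B=V−Δ·S=-13.9961
Node (1,1) S=163.3500: V=(p*·132.9187+(1−p*)·89.9505)/1.04=108.9714; Δ=(132.9187−89.9505)/(220.5225−109.4445)=0.3868; B=V−Δ·S=45.7829
Node (0,0) S=121.0000: V=(p*·108.9714+(1−p*)·63.4161)/1.04=84.8111; Δ=(108.9714−63.4161)/(163.3500−81.0700)=0.5537; B=V−Δ·S=17.8180
As a check, the time-0 holding Δ(0,0)·S0 + B(0,0) comes to 84.8111 — exactly V0.

(0,0): Delta=0.5537 Bond=17.8180
(1,0): Delta=0.9549 Bond=-13.9961
(1,1): Delta=0.3868 Bond=45.7829
(2,0): Delta=0.4251 Bond=14.2220
(2,1): Delta=1.1752 Bond=-38.6671
(2,2): Delta=0.0590 Bond=119.9040
V0=84.8111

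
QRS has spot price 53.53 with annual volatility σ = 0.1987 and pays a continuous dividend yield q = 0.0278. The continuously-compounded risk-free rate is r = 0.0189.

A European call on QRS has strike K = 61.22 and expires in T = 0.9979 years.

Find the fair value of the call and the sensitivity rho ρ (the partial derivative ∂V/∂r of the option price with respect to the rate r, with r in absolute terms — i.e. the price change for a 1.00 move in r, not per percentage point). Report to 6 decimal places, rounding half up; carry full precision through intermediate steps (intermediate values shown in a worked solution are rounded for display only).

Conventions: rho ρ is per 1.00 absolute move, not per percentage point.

σ√T = 0.1987·√0.9979 = 0.198491
d₁ = (ln(S/K) + (r−q+σ²/2)T) / (σ√T) = (ln(53.53/61.22) + (0.0189−0.0278+0.1987²/2)·0.9979) / 0.198491 = (-0.134232 + 0.010818) / 0.198491 = -0.621758
d₂ = d₁ − σ√T = -0.621758 − 0.198491 = -0.820250
e^{−rT} = 0.981316
e^{−qT} = 0.972640
N(d₁) = 0.267050,  N(d₂) = 0.206037
Call price V = S·e^{−qT}·N(d₁) − K·e^{−rT}·N(d₂) = 13.904084 − 12.377912 = 1.526172
ρ = K·T·e^{−rT}·N(d₂) = 12.351918

price = 1.526172
ρ = 12.351918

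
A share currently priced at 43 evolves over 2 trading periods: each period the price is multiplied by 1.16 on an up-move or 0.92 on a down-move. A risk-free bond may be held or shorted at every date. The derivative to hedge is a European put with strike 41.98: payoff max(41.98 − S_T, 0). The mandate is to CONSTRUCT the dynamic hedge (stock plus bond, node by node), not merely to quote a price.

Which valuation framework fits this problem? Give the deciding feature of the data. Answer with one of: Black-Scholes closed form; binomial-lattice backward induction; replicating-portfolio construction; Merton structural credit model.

framework: replicating-portfolio construction

Key observation: a price alone would not answer the question — the per-node share/bond construction on the spot-43, 1.16/0.92 tree is required, and only the replicating-portfolio method yields it.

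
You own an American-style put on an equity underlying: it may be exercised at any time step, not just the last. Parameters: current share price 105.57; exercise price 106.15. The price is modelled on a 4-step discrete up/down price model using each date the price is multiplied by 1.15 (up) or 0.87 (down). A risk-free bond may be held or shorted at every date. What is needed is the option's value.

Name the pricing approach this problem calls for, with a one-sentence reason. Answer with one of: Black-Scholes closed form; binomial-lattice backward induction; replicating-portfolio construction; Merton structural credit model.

Key observation: an American put (K = 106.15, S₀ = 105.57) on a 4-date tree has no closed form — the optimal stopping decision is embedded and must be resolved recursively from expiry.

framework: binomial-lattice backward induction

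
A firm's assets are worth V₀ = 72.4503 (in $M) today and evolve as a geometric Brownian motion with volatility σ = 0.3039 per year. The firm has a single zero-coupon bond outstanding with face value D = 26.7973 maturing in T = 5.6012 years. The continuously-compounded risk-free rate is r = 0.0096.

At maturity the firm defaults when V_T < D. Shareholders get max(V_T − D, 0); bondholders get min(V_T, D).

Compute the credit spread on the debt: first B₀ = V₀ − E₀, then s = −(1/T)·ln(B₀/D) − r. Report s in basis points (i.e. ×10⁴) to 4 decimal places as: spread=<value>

With assets at 72.4503 and a single debt payment of 26.7973 at 5.6012 years:
d₁ = [ln(V₀/D) + (r + σ²/2)T] / (σ√T)
   = [ln(72.4503/26.7973) + (0.0096 + 0.5·0.3039²)·5.6012] / (0.3039·√5.6012)
   = [0.994600 + 0.312422] / 0.719236 = 1.817236
d₂ = d₁ − σ√T = 1.817236 − 0.719236 = 1.098001
N(d₁) = 0.965410,  N(d₂) = 0.863898,  e^(−rT) = 0.947649
E₀ = V₀·N(d₁) − D·e^(−rT)·N(d₂)
   = 72.4503·0.965410 − 26.7973·0.947649·0.863898 = 48.006021
B₀ = V₀ − E₀ = 72.4503 − 48.006021 = 24.444279
spread = −(1/T)·ln(B₀/D) − r = −(1/5.6012)·ln(24.444279/26.7973) − 0.0096 = 0.00680808
in basis points: 0.00680808 × 10⁴ = 68.0808 bp

spread=68.0808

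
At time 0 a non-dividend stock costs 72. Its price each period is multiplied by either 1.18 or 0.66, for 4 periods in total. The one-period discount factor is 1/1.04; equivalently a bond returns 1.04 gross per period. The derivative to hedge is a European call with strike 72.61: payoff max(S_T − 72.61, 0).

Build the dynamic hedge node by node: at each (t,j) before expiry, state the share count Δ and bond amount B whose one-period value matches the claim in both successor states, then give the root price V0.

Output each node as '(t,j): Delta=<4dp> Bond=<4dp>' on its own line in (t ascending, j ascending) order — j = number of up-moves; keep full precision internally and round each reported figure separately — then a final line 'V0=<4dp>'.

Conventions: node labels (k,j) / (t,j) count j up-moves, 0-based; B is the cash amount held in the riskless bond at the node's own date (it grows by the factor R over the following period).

The replicating-portfolio and risk-neutral prices coincide; use p* = (1.04−0.66)/(1.18−0.66) = 0.7308 for the latter.
Payoffs at expiry: V(4,0)=0.0000, V(4,1)=0.0000, V(4,2)=0.0000, V(4,3)=5.4669, V(4,4)=66.9820
(3,0): S=20.6997. Δ = (V_up−V_dn)/(S_up−S_dn) = (0.0000−0.0000)/(24.4257−13.6618) = 0.0000. V = [p*·0.0000 + (1−p*)·0.0000]/1.04 = 0.0000. B = V − Δ·S = 0.0000.
(3,1): S=37.0086. Δ = (V_up−V_dn)/(S_up−S_dn) = (0.0000−0.0000)/(43.6701−24.4257) = 0.0000. V = [p*·0.0000 + (1−p*)·0.0000]/1.04 = 0.0000. B = V − Δ·S = 0.0000.
(3,2): S=66.1668. Δ = (V_up−V_dn)/(S_up−S_dn) = (5.4669−0.0000)/(78.0769−43.6701) = 0.1589. V = [p*·5.4669 + (1−p*)·0.0000]/1.04 = 3.8414. B = V − Δ·S = -6.6719.
(3,3): S=118.2983. Δ = (V_up−V_dn)/(S_up−S_dn) = (66.9820−5.4669)/(139.5920−78.0769) = 1.0000. V = [p*·66.9820 + (1−p*)·5.4669]/1.04 = 48.4810. B = V − Δ·S = -69.8173.
(2,0): S=31.3632. Δ = (V_up−V_dn)/(S_up−S_dn) = (0.0000−0.0000)/(37.0086−20.6997) = 0.0000. V = [p*·0.0000 + (1−p*)·0.0000]/1.04 = 0.0000. B = V − Δ·S = 0.0000.
(2,1): S=56.0736. Δ = (V_up−V_dn)/(S_up−S_dn) = (3.8414−0.0000)/(66.1668−37.0086) = 0.1317. V = [p*·3.8414 + (1−p*)·0.0000]/1.04 = 2.6992. B = V − Δ·S = -4.6881.
(2,2): S=100.2528. Δ = (V_up−V_dn)/(S_up−S_dn) = (48.4810−3.8414)/(118.2983−66.1668) = 0.8563. V = [p*·48.4810 + (1−p*)·3.8414]/1.04 = 35.0602. B = V − Δ·S = -50.7852.
(1,0): S=47.5200. Δ = (V_up−V_dn)/(S_up−S_dn) = (2.6992−0.0000)/(56.0736−31.3632) = 0.1092. V = [p*·2.6992 + (1−p*)·0.0000]/1.04 = 1.8966. B = V − Δ·S = -3.2941.
(1,1): S=84.9600. Δ = (V_up−V_dn)/(S_up−S_dn) = (35.0602−2.6992)/(100.2528−56.0736) = 0.7325. V = [p*·35.0602 + (1−p*)·2.6992]/1.04 = 25.3343. B = V − Δ·S = -36.8985.
(0,0): S=72.0000. Δ = (V_up−V_dn)/(S_up−S_dn) = (25.3343−1.8966)/(84.9600−47.5200) = 0.6260. V = [p*·25.3343 + (1−p*)·1.8966]/1.04 = 18.2924. B = V − Δ·S = -26.7800.
Verification: the root portfolio costs Δ(0,0)·S0 + B(0,0) = 18.2924, matching V0.

(0,0): Delta=0.6260 Bond=-26.7800
(1,0): Delta=0.1092 Bond=-3.2941
(1,1): Delta=0.7325 Bond=-36.8985
(2,0): Delta=0.0000 Bond=0.0000
(2,1): Delta=0.1317 Bond=-4.6881
(2,2): Delta=0.8563 Bond=-50.7852
(3,0): Delta=0.0000 Bond=0.0000
(3,1): Delta=0.0000 Bond=0.0000
(3,2): Delta=0.1589 Bond=-6.6719
(3,3): Delta=1.0000 Bond=-69.8173
V0=18.2924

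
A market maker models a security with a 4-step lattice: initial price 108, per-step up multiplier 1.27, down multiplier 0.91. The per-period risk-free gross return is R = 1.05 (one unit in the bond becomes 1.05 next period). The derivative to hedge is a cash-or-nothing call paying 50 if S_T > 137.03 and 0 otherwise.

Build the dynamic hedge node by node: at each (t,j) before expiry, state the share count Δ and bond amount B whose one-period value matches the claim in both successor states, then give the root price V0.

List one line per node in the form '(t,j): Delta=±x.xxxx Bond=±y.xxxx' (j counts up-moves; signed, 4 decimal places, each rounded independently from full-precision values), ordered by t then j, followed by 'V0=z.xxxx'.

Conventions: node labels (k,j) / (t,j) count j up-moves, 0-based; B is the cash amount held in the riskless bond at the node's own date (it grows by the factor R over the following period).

No-arbitrage ⇒ martingale measure with p* = (R−d)/(u−d) = 0.3889.
At maturity the claim pays: V(4,0)=0.0000, V(4,1)=0.0000, V(4,2)=50.0000, V(4,3)=50.0000, V(4,4)=50.0000
  t=3,j=0: stock 81.3857 → up 103.3598 (V=0.0000), down 74.0610 (V=0.0000). Price 0.0000; hedge Δ=0.0000, bond B=0.0000.
  t=3,j=1: stock 113.5822 → up 144.2494 (V=50.0000), down 103.3598 (V=0.0000). Price 18.5185; hedge Δ=1.2228, bond B=-120.3704.
  t=3,j=2: stock 158.5158 → up 201.3151 (V=50.0000), down 144.2494 (V=50.0000). Price 47.6190; hedge Δ=0.0000, bond B=47.6190.
  t=3,j=3: stock 221.2254 → up 280.9562 (V=50.0000), down 201.3151 (V=50.0000). Price 47.6190; hedge Δ=0.0000, bond B=47.6190.
  t=2,j=0: stock 89.4348 → up 113.5822 (V=18.5185), down 81.3857 (V=0.0000). Price 6.8587; hedge Δ=0.5752, bond B=-44.5816.
  t=2,j=1: stock 124.8156 → up 158.5158 (V=47.6190), down 113.5822 (V=18.5185). Price 28.4147; hedge Δ=0.6476, bond B=-52.4201.
  t=2,j=2: stock 174.1932 → up 221.2254 (V=47.6190), down 158.5158 (V=47.6190). Price 45.3515; hedge Δ=0.0000, bond B=45.3515.
  t=1,j=0: stock 98.2800 → up 124.8156 (V=28.4147), down 89.4348 (V=6.8587). Price 14.5158; hedge Δ=0.6093, bond B=-45.3618.
  t=1,j=1: stock 137.1600 → up 174.1932 (V=45.3515), down 124.8156 (V=28.4147). Price 33.3345; hedge Δ=0.3430, bond B=-13.7122.
  t=0,j=0: stock 108.0000 → up 137.1600 (V=33.3345), down 98.2800 (V=14.5158). Price 20.7944; hedge Δ=0.4840, bond B=-31.4797.
As a check, the time-0 holding Δ(0,0)·S0 + B(0,0) comes to 20.7944 — exactly V0.

(0,0): Delta=0.4840 Bond=-31.4797
(1,0): Delta=0.6093 Bond=-45.3618
(1,1): Delta=0.3430 Bond=-13.7122
(2,0): Delta=0.5752 Bond=-44.5816
(2,1): Delta=0.6476 Bond=-52.4201
(2,2): Delta=0.0000 Bond=45.3515
(3,0): Delta=0.0000 Bond=0.0000
(3,1): Delta=1.2228 Bond=-120.3704
(3,2): Delta=0.0000 Bond=47.6190
(3,3): Delta=0.0000 Bond=47.6190
V0=20.7944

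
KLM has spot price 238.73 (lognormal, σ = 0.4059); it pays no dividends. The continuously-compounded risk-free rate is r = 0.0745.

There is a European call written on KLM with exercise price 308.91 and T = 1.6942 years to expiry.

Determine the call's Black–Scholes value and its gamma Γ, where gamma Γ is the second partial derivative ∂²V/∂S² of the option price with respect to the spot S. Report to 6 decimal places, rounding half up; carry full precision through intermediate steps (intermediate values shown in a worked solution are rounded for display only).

price = 38.057929
Γ = 0.003163

σ√T = 0.4059·√1.6942 = 0.528325
d₁ = (ln(S/K) + (r+σ²/2)T) / (σ√T) = (ln(238.73/308.91) + (0.0745+0.4059²/2)·1.6942) / 0.528325 = (-0.257717 + 0.265782) / 0.528325 = 0.015265
d₂ = d₁ − σ√T = 0.015265 − 0.528325 = -0.513060
e^{−rT} = 0.881423
N(d₁) = 0.506090,  N(d₂) = 0.303955
Call price V = S·N(d₁) − K·e^{−rT}·N(d₂) = 120.818783 − 82.760854 = 38.057929
φ(d₁) = (1/√(2π))·e^{−d₁²/2} = 0.398896
Γ = φ(d₁) / (S·σ·√T) = 0.003163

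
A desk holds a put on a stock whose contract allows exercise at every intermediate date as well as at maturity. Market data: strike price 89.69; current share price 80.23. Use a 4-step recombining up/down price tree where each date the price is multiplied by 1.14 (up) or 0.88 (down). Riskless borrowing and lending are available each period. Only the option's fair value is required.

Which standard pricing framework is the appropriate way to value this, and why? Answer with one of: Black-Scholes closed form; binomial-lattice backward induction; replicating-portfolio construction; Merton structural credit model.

Key observation: the defining feature is the embedded early-exercise option across 4 discrete dates on the spot-80.23 tree; pricing the strike-89.69 put means working backward with an exercise test at every node.

framework: binomial-lattice backward induction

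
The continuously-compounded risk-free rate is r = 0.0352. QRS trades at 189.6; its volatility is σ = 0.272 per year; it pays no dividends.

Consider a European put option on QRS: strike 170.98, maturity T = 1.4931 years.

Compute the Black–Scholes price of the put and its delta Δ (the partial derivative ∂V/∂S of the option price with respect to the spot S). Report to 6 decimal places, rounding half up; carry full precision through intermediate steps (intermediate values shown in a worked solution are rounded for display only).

price = 12.010973
Δ = -0.262607

σ√T = 0.272·√1.4931 = 0.332364
d₁ = (ln(S/K) + (r+σ²/2)T) / (σ√T) = (ln(189.6/170.98) + (0.0352+0.272²/2)·1.4931) / 0.332364 = (0.103370 + 0.107790) / 0.332364 = 0.635328
d₂ = d₁ − σ√T = 0.635328 − 0.332364 = 0.302965
e^{−rT} = 0.948800
N(−d₁) = 0.262607,  N(−d₂) = 0.380958
Put price V = K·e^{−rT}·N(−d₂) − S·N(−d₁) = 61.801305 − 49.790332 = 12.010973
Δ = −N(−d₁) = -0.262607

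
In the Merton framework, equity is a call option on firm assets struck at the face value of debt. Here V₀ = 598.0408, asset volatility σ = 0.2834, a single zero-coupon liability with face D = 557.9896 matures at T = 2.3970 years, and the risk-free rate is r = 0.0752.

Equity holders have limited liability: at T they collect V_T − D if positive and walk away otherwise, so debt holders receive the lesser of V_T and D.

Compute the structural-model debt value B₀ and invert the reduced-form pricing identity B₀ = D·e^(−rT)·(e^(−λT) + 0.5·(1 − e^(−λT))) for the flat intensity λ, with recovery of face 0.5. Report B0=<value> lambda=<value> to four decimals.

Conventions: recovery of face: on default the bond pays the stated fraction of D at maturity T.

With assets at 598.0408 and a single debt payment of 557.9896 at 2.3970 years:
d₁ = [ln(V₀/D) + (r + σ²/2)T] / (σ√T)
   = [ln(598.0408/557.9896) + (0.0752 + 0.5·0.2834²)·2.3970] / (0.2834·√2.3970)
   = [0.069319 + 0.276513] / 0.438767 = 0.788189
d₂ = d₁ − σ√T = 0.788189 − 0.438767 = 0.349422
N(d₁) = 0.784707,  N(d₂) = 0.636614,  e^(−rT) = 0.835058
E₀ = V₀·N(d₁) − D·e^(−rT)·N(d₂)
   = 598.0408·0.784707 − 557.9896·0.835058·0.636614 = 172.654313
B₀ = V₀ − E₀ = 598.0408 − 172.654313 = 425.386487
e^(−λT) = (B₀·e^(rT)/D − 0.5)/(1 − 0.5) = (425.3865·1.197522/557.9896 − 0.5)/0.5 = 0.82587518
λ = −ln(0.82587518)/2.3970 = 0.079813

B0=425.3865 lambda=0.0798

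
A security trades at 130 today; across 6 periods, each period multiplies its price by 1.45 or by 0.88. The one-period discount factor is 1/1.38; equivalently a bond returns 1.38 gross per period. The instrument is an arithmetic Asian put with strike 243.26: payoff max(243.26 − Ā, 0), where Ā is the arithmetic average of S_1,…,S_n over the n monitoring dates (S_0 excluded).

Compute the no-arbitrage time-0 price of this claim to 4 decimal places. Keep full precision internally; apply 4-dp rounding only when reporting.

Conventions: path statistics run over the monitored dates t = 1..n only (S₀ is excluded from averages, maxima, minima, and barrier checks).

With p* = (R−d)/(u−d) = 0.8772, sum probability × payoff across the paths and divide by R^6.
Enumerate all 2^6 = 64 price paths (U = up ×1.45, D = down ×0.88); each path with k up-moves has probability p*^k·(1−p*)^(6−k).
DDDDDD: Ā=85.1002, payoff=158.1598, prob=0.000003
UDDDDD: Ā=140.2220, payoff=103.0380, prob=0.000025
DUDDDD: Ā=127.8720, payoff=115.3880, prob=0.000025
UUDDDD: Ā=210.6982, payoff=32.5618, prob=0.000175
DDUDDD: Ā=117.0040, payoff=126.2560, prob=0.000025
UDUDDD: Ā=192.7907, payoff=50.4693, prob=0.000175
DUUDDD: Ā=180.4407, payoff=62.8193, prob=0.000175
UUUDDD: Ā=297.3170, payoff=0.0000, prob=0.001250
DDDUDD: Ā=107.4401, payoff=135.8199, prob=0.000025
UDDUDD: Ā=177.0321, payoff=66.2279, prob=0.000175
DUDUDD: Ā=164.6821, payoff=78.5779, prob=0.000175
UUDUDD: Ā=271.3511, payoff=0.0000, prob=0.001250
DDUUDD: Ā=153.8141, payoff=89.4459, prob=0.000175
UDUUDD: Ā=253.4436, payoff=0.0000, prob=0.001250
DUUUDD: Ā=241.0936, payoff=2.1664, prob=0.001250
UUUUDD: Ā=397.2565, payoff=0.0000, prob=0.008929
DDDDUD: Ā=99.0240, payoff=144.2360, prob=0.000025
UDDDUD: Ā=163.1645, payoff=80.0955, prob=0.000175
DUDDUD: Ā=150.8145, payoff=92.4455, prob=0.000175
UUDDUD: Ā=248.5011, payoff=0.0000, prob=0.001250
DDUDUD: Ā=139.9465, payoff=103.3135, prob=0.000175
UDUDUD: Ā=230.5936, payoff=12.6664, prob=0.001250
DUUDUD: Ā=218.2436, payoff=25.0164, prob=0.001250
UUUDUD: Ā=359.6060, payoff=0.0000, prob=0.008929
DDDUUD: Ā=130.3827, payoff=112.8773, prob=0.000175
UDDUUD: Ā=214.8350, payoff=28.4250, prob=0.001250
DUDUUD: Ā=202.4850, payoff=40.7750, prob=0.001250
UUDUUD: Ā=333.6401, payoff=0.0000, prob=0.008929
DDUUUD: Ā=191.6170, payoff=51.6430, prob=0.001250
UDUUUD: Ā=315.7326, payoff=0.0000, prob=0.008929
DUUUUD: Ā=303.3826, payoff=0.0000, prob=0.008929
UUUUUD: Ā=499.8918, payoff=0.0000, prob=0.063782
DDDDDU: Ā=91.6177, payoff=151.6423, prob=0.000025
UDDDDU: Ā=150.9610, payoff=92.2990, prob=0.000175
DUDDDU: Ā=138.6110, payoff=104.6490, prob=0.000175
UUDDDU: Ā=228.3932, payoff=14.8668, prob=0.001250
DDUDDU: Ā=127.7430, payoff=115.5170, prob=0.000175
UDUDDU: Ā=210.4857, payoff=32.7743, prob=0.001250
DUUDDU: Ā=198.1357, payoff=45.1243, prob=0.001250
UUUDDU: Ā=326.4736, payoff=0.0000, prob=0.008929
DDDUDU: Ā=118.1792, payoff=125.0808, prob=0.000175
UDDUDU: Ā=194.7271, payoff=48.5329, prob=0.001250
DUDUDU: Ā=182.3771, payoff=60.8829, prob=0.001250
UUDUDU: Ā=300.5077, payoff=0.0000, prob=0.008929
DDUUDU: Ā=171.5091, payoff=71.7509, prob=0.001250
UDUUDU: Ā=282.6002, payoff=0.0000, prob=0.008929
DUUUDU: Ā=270.2502, payoff=0.0000, prob=0.008929
UUUUDU: Ā=445.2986, payoff=0.0000, prob=0.063782
DDDDUU: Ā=109.7630, payoff=133.4970, prob=0.000175
UDDDUU: Ā=180.8595, payoff=62.4005, prob=0.001250
DUDDUU: Ā=168.5095, payoff=74.7505, prob=0.001250
UUDDUU: Ā=277.6577, payoff=0.0000, prob=0.008929
DDUDUU: Ā=157.6415, payoff=85.6185, prob=0.001250
UDUDUU: Ā=259.7502, payoff=0.0000, prob=0.008929
DUUDUU: Ā=247.4002, payoff=0.0000, prob=0.008929
UUUDUU: Ā=407.6481, payoff=0.0000, prob=0.063782
DDDUUU: Ā=148.0777, payoff=95.1823, prob=0.001250
UDDUUU: Ā=243.9916, payoff=0.0000, prob=0.008929
DUDUUU: Ā=231.6416, payoff=11.6184, prob=0.008929
UUDUUU: Ā=381.6822, payoff=0.0000, prob=0.063782
DDUUUU: Ā=220.7736, payoff=22.4864, prob=0.008929
UDUUUU: Ā=363.7747, payoff=0.0000, prob=0.063782
DUUUUU: Ā=351.4247, payoff=0.0000, prob=0.063782
UUUUUU: Ā=579.0521, payoff=0.0000, prob=0.455587
Price = Σ prob·payoff / R^6 = 1.499425 / 6.906762 = 0.2171

price = 0.2171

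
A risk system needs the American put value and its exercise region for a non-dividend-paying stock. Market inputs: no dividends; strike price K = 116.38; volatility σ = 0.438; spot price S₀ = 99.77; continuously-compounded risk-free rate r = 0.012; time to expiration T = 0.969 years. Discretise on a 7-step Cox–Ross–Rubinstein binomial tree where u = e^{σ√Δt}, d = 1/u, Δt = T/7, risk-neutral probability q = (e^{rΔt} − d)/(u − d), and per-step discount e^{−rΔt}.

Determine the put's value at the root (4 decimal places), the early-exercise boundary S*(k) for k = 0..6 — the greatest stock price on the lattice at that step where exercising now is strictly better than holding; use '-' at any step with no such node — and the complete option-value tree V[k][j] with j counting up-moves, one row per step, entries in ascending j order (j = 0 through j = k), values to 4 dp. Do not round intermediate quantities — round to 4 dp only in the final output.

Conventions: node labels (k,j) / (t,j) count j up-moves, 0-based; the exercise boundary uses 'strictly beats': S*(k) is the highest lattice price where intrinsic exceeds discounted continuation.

Δt=0.13843, u=1.17699, d=0.84962, q=0.46443, disc=e^(-rΔt)=0.99834
k=7 terminal: V=max(K-S,0) → 84.4951 72.2095 55.1902 31.6131 0.0000 0.0000 0.0000 0.0000
k=6: j=0 S=37.5283 intr=78.8517 cont=78.6586 V=78.8517[EX]; j=1 S=51.9883 intr=64.3917 cont=64.1985 V=64.3917[EX]; j=2 S=72.0199 intr=44.3601 cont=44.1669 V=44.3601[EX]; j=3 S=99.7700 intr=16.6100 cont=16.9030 V=16.9030[hold]; j=4 S=138.2125 intr=0.0000 cont=0.0000 V=0.0000[hold]; j=5 S=191.4672 intr=0.0000 cont=0.0000 V=0.0000[hold]; j=6 S=265.2416 intr=0.0000 cont=0.0000 V=0.0000[hold]  S*(6)=72.0199
k=5: j=0 S=44.1705 intr=72.2095 cont=72.0164 V=72.2095[EX]; j=1 S=61.1898 intr=55.1902 cont=54.9970 V=55.1902[EX]; j=2 S=84.7669 intr=31.6131 cont=31.5558 V=31.6131[EX]; j=3 S=117.4285 intr=0.0000 cont=9.0377 V=9.0377[hold]; j=4 S=162.6750 intr=0.0000 cont=0.0000 V=0.0000[hold]; j=5 S=225.3554 intr=0.0000 cont=0.0000 V=0.0000[hold]  S*(5)=84.7669
k=4: j=0 S=51.9883 intr=64.3917 cont=64.1985 V=64.3917[EX]; j=1 S=72.0199 intr=44.3601 cont=44.1669 V=44.3601[EX]; j=2 S=99.7700 intr=16.6100 cont=21.0934 V=21.0934[hold]; j=3 S=138.2125 intr=0.0000 cont=4.8323 V=4.8323[hold]; j=4 S=191.4672 intr=0.0000 cont=0.0000 V=0.0000[hold]  S*(4)=72.0199
k=3: j=0 S=61.1898 intr=55.1902 cont=54.9970 V=55.1902[EX]; j=1 S=84.7669 intr=31.6131 cont=33.4987 V=33.4987[hold]; j=2 S=117.4285 intr=0.0000 cont=13.5188 V=13.5188[hold]; j=3 S=162.6750 intr=0.0000 cont=2.5838 V=2.5838[hold]  S*(3)=61.1898
k=2: j=0 S=72.0199 intr=44.3601 cont=45.0412 V=45.0412[hold]; j=1 S=99.7700 intr=16.6100 cont=24.1793 V=24.1793[hold]; j=2 S=138.2125 intr=0.0000 cont=8.4263 V=8.4263[hold]  S*(2)=-
k=1: j=0 S=84.7669 intr=31.6131 cont=35.2937 V=35.2937[hold]; j=1 S=117.4285 intr=0.0000 cont=16.8352 V=16.8352[hold]  S*(1)=-
k=0: j=0 S=99.7700 intr=16.6100 cont=26.6767 V=26.6767[hold]  S*(0)=-

price = 26.6767
boundary = - - - 61.1898 72.0199 84.7669 72.0199
tree:
26.6767
35.2937 16.8352
45.0412 24.1793 8.4263
55.1902 33.4987 13.5188 2.5838
64.3917 44.3601 21.0934 4.8323 0.0000
72.2095 55.1902 31.6131 9.0377 0.0000 0.0000
78.8517 64.3917 44.3601 16.9030 0.0000 0.0000 0.0000
84.4951 72.2095 55.1902 31.6131 0.0000 0.0000 0.0000 0.0000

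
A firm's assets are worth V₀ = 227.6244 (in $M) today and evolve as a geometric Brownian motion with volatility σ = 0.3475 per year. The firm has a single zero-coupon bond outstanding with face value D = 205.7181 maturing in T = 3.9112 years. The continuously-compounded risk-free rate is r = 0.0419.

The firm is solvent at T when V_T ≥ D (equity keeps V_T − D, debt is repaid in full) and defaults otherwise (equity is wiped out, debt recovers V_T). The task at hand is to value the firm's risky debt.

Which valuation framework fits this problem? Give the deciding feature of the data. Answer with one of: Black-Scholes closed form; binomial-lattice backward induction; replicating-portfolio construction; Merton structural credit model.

framework: Merton structural credit model

Key observation: the data describe a firm's assets (V₀ = 227.6244, GBM) and a single zero-coupon debt of face 205.7181, so credit quantities follow from equity-as-call in the structural model.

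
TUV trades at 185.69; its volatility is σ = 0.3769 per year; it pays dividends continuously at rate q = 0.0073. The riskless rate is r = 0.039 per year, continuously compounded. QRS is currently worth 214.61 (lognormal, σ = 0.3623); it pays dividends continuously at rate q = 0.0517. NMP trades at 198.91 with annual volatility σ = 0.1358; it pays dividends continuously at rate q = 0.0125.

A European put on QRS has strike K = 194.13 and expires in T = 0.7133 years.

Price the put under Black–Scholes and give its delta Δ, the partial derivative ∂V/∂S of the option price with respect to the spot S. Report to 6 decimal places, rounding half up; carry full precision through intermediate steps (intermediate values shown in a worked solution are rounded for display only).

σ√T = 0.3623·√0.7133 = 0.305988
d₁ = (ln(S/K) + (r−q+σ²/2)T) / (σ√T) = (ln(214.61/194.13) + (0.039−0.0517+0.3623²/2)·0.7133) / 0.305988 = (0.100294 + 0.037755) / 0.305988 = 0.451161
d₂ = d₁ − σ√T = 0.451161 − 0.305988 = 0.145173
e^{−rT} = 0.972565
e^{−qT} = 0.963794
N(−d₁) = 0.325937,  N(−d₂) = 0.442287
Put price V = K·e^{−rT}·N(−d₂) − S·e^{−qT}·N(−d₁) = 83.505588 − 67.416722 = 16.088866
Δ = −e^{−qT}·N(−d₁) = -0.314136

price = 16.088866
Δ = -0.314136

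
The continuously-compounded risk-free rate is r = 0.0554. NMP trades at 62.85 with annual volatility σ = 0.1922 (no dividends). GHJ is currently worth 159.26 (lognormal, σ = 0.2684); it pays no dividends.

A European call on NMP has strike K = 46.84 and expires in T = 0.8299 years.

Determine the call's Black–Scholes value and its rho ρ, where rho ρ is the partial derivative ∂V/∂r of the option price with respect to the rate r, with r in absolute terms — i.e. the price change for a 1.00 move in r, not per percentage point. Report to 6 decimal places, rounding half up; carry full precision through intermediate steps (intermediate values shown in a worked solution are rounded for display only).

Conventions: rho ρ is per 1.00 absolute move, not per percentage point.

σ√T = 0.1922·√0.8299 = 0.175092
d₁ = (ln(S/K) + (r+σ²/2)T) / (σ√T) = (ln(62.85/46.84) + (0.0554+0.1922²/2)·0.8299) / 0.175092 = (0.294013 + 0.061305) / 0.175092 = 2.029325
d₂ = d₁ − σ√T = 2.029325 − 0.175092 = 1.854233
e^{−rT} = 0.955064
N(d₁) = 0.978787,  N(d₂) = 0.968147
Call price V = S·N(d₁) − K·e^{−rT}·N(d₂) = 61.516787 − 43.310270 = 18.206517
ρ = K·T·e^{−rT}·N(d₂) = 35.943193

price = 18.206517
ρ = 35.943193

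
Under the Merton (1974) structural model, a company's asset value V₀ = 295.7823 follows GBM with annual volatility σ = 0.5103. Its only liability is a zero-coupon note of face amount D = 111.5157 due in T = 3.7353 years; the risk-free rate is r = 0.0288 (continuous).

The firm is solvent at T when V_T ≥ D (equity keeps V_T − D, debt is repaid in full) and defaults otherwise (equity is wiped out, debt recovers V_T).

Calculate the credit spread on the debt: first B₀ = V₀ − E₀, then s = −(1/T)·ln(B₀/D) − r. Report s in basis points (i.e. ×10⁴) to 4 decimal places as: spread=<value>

Apply the equity-as-call identities (strike 111.5157, horizon 3.7353 years):
d₁ = [ln(V₀/D) + (r + σ²/2)T] / (σ√T)
   = [ln(295.7823/111.5157) + (0.0288 + 0.5·0.5103²)·3.7353] / (0.5103·√3.7353)
   = [0.975458 + 0.593924] / 0.986253 = 1.591258
d₂ = d₁ − σ√T = 1.591258 − 0.986253 = 0.605005
N(d₁) = 0.944224,  N(d₂) = 0.727412,  e^(−rT) = 0.898008
E₀ = V₀·N(d₁) − D·e^(−rT)·N(d₂)
   = 295.7823·0.944224 − 111.5157·0.898008·0.727412 = 206.440337
B₀ = V₀ − E₀ = 295.7823 − 206.440337 = 89.341963
spread = −(1/T)·ln(B₀/D) − r = −(1/3.7353)·ln(89.341963/111.5157) − 0.0288 = 0.03055108
in basis points: 0.03055108 × 10⁴ = 305.5108 bp

spread=305.5108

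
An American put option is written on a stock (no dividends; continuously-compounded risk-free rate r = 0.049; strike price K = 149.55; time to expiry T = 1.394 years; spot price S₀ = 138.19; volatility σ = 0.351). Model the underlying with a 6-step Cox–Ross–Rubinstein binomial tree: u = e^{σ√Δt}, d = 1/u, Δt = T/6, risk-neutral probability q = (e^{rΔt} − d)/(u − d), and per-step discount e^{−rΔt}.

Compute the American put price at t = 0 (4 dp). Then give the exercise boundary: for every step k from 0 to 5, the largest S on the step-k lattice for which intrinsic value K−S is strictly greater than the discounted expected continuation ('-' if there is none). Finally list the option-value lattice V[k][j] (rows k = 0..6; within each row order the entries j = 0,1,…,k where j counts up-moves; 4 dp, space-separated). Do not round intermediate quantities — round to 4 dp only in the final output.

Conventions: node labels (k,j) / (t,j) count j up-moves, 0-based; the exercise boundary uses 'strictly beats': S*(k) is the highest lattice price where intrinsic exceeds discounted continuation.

params: Δt=0.23233 u=1.18434 d=0.84435 q=0.49148 e^(-rΔt)=0.98868
t_6 payoffs: 99.4752 79.3121 51.0301 11.3600 0.0000 0.0000 0.0000
t_5: node(5,0) S=59.3055 payoff=90.2445 vs cont=88.5516 → 90.2445 [stop]  node(5,1) S=83.1855 payoff=66.3645 vs cont=64.6716 → 66.3645 [stop]  node(5,2) S=116.6811 payoff=32.8689 vs cont=31.1761 → 32.8689 [stop]  node(5,3) S=163.6639 payoff=0.0000 vs cont=5.7114 → 5.7114 [wait]  node(5,4) S=229.5649 payoff=0.0000 vs cont=0.0000 → 0.0000 [wait]  node(5,5) S=322.0016 payoff=0.0000 vs cont=0.0000 → 0.0000 [wait]  ⇒ S*(5)=116.6811
t_4: node(4,0) S=70.2379 payoff=79.3121 vs cont=77.6192 → 79.3121 [stop]  node(4,1) S=98.5199 payoff=51.0301 vs cont=49.3372 → 51.0301 [stop]  node(4,2) S=138.1900 payoff=11.3600 vs cont=19.3006 → 19.3006 [wait]  node(4,3) S=193.8337 payoff=0.0000 vs cont=2.8715 → 2.8715 [wait]  node(4,4) S=271.8828 payoff=0.0000 vs cont=0.0000 → 0.0000 [wait]  ⇒ S*(4)=98.5199
t_3: node(3,0) S=83.1855 payoff=66.3645 vs cont=64.6716 → 66.3645 [stop]  node(3,1) S=116.6811 payoff=32.8689 vs cont=35.0345 → 35.0345 [wait]  node(3,2) S=163.6639 payoff=0.0000 vs cont=11.0989 → 11.0989 [wait]  node(3,3) S=229.5649 payoff=0.0000 vs cont=1.4437 → 1.4437 [wait]  ⇒ S*(3)=83.1855
t_2: node(2,0) S=98.5199 payoff=51.0301 vs cont=50.3895 → 51.0301 [stop]  node(2,1) S=138.1900 payoff=11.3600 vs cont=23.0072 → 23.0072 [wait]  node(2,2) S=193.8337 payoff=0.0000 vs cont=6.2816 → 6.2816 [wait]  ⇒ S*(2)=98.5199
t_1: node(1,0) S=116.6811 payoff=32.8689 vs cont=36.8357 → 36.8357 [wait]  node(1,1) S=163.6639 payoff=0.0000 vs cont=14.6196 → 14.6196 [wait]  ⇒ S*(1)=-
t_0: node(0,0) S=138.1900 payoff=11.3600 vs cont=25.6235 → 25.6235 [wait]  ⇒ S*(0)=-

price = 25.6235
boundary = - - 98.5199 83.1855 98.5199 116.6811
tree:
25.6235
36.8357 14.6196
51.0301 23.0072 6.2816
66.3645 35.0345 11.0989 1.4437
79.3121 51.0301 19.3006 2.8715 0.0000
90.2445 66.3645 32.8689 5.7114 0.0000 0.0000
99.4752 79.3121 51.0301 11.3600 0.0000 0.0000 0.0000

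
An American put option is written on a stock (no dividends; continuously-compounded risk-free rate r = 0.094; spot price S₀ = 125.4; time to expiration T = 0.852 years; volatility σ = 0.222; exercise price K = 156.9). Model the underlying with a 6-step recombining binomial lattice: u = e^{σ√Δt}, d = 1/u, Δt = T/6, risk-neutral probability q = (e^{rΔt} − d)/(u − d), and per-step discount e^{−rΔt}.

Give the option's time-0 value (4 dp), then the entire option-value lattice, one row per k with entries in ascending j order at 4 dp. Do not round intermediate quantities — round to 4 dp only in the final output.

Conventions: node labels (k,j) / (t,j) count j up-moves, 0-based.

price = 31.5000
tree:
31.5000
41.5637 20.5582
50.8197 31.5000 12.0826
59.3329 41.5637 20.5582 5.6951
67.1629 50.8197 31.5000 11.0182 1.6378
74.3645 59.3329 41.5637 20.5582 3.7665 0.0000
80.9882 67.1629 50.8197 31.5000 8.6618 0.0000 0.0000

params: Δt=0.14200 u=1.08725 d=0.91975 q=0.55932 e^(-rΔt)=0.98674
t_6 payoffs: 80.9882 67.1629 50.8197 31.5000 8.6618 0.0000 0.0000
k=5: node(5,0) S=82.5355 payoff=74.3645 vs cont=72.2841 → 74.3645 [stop]  node(5,1) S=97.5671 payoff=59.3329 vs cont=57.2525 → 59.3329 [stop]  node(5,2) S=115.3363 payoff=41.5637 vs cont=39.4833 → 41.5637 [stop]  node(5,3) S=136.3418 payoff=20.5582 vs cont=18.4779 → 20.5582 [stop]  node(5,4) S=161.1727 payoff=0.0000 vs cont=3.7665 → 3.7665 [wait]  node(5,5) S=190.5260 payoff=0.0000 vs cont=0.0000 → 0.0000 [wait]
k=4: node(4,0) S=89.7371 payoff=67.1629 vs cont=65.0825 → 67.1629 [stop]  node(4,1) S=106.0803 payoff=50.8197 vs cont=48.7393 → 50.8197 [stop]  node(4,2) S=125.4000 payoff=31.5000 vs cont=29.4196 → 31.5000 [stop]  node(4,3) S=148.2382 payoff=8.6618 vs cont=11.0182 → 11.0182 [wait]  node(4,4) S=175.2358 payoff=0.0000 vs cont=1.6378 → 1.6378 [wait]
k=3: node(3,0) S=97.5671 payoff=59.3329 vs cont=57.2525 → 59.3329 [stop]  node(3,1) S=115.3363 payoff=41.5637 vs cont=39.4833 → 41.5637 [stop]  node(3,2) S=136.3418 payoff=20.5582 vs cont=19.7784 → 20.5582 [stop]  node(3,3) S=161.1727 payoff=0.0000 vs cont=5.6951 → 5.6951 [wait]
k=2: node(2,0) S=106.0803 payoff=50.8197 vs cont=48.7393 → 50.8197 [stop]  node(2,1) S=125.4000 payoff=31.5000 vs cont=29.4196 → 31.5000 [stop]  node(2,2) S=148.2382 payoff=8.6618 vs cont=12.0826 → 12.0826 [wait]
k=1: node(1,0) S=115.3363 payoff=41.5637 vs cont=39.4833 → 41.5637 [stop]  node(1,1) S=136.3418 payoff=20.5582 vs cont=20.3658 → 20.5582 [stop]
k=0: node(0,0) S=125.4000 payoff=31.5000 vs cont=29.4196 → 31.5000 [stop]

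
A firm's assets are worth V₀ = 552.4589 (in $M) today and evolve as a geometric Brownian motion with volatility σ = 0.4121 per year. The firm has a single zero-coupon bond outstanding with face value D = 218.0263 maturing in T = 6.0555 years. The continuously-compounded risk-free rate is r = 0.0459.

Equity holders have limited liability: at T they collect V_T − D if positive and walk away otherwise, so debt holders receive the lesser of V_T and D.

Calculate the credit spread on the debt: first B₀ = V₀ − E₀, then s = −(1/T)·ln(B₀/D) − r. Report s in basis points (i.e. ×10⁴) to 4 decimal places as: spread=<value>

spread=169.0054

Equity is a call on the firm's assets struck at D = 218.0263:
d₁ = [ln(V₀/D) + (r + σ²/2)T] / (σ√T)
   = [ln(552.4589/218.0263) + (0.0459 + 0.5·0.4121²)·6.0555] / (0.4121·√6.0555)
   = [0.929763 + 0.792139] / 1.014093 = 1.697974
d₂ = d₁ − σ√T = 1.697974 − 1.014093 = 0.683881
N(d₁) = 0.955244,  N(d₂) = 0.752975,  e^(−rT) = 0.757337
E₀ = V₀·N(d₁) − D·e^(−rT)·N(d₂)
   = 552.4589·0.955244 − 218.0263·0.757337·0.752975 = 403.402165
B₀ = V₀ − E₀ = 552.4589 − 403.402165 = 149.056735
spread = −(1/T)·ln(B₀/D) − r = −(1/6.0555)·ln(149.056735/218.0263) − 0.0459 = 0.01690054
in basis points: 0.01690054 × 10⁴ = 169.0054 bp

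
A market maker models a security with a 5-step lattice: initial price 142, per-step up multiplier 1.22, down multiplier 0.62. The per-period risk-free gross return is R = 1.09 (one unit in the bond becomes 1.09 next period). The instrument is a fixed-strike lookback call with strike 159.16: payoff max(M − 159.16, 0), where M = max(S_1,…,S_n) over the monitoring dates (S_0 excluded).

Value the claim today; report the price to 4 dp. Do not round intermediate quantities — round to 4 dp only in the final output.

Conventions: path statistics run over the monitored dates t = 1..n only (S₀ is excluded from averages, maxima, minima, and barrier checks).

price = 67.1101

Under the martingale measure an up-move has probability p* = 0.7833; value the claim as the probability-weighted average of per-path payoffs, discounted 5 periods at R = 1.09.
Enumerate all 2^5 = 32 price paths (U = up ×1.22, D = down ×0.62); each path with k up-moves has probability p*^k·(1−p*)^(5−k).
DDDDD: M=88.0400, payoff=0.0000, prob=0.000477
UDDDD: M=173.2400, payoff=14.0800, prob=0.001726
DUDDD: M=107.4088, payoff=0.0000, prob=0.001726
UUDDD: M=211.3528, payoff=52.1928, prob=0.006241
DDUDD: M=88.0400, payoff=0.0000, prob=0.001726
UDUDD: M=173.2400, payoff=14.0800, prob=0.006241
DUUDD: M=131.0387, payoff=0.0000, prob=0.006241
UUUDD: M=257.8504, payoff=98.6904, prob=0.022564
DDDUD: M=88.0400, payoff=0.0000, prob=0.001726
UDDUD: M=173.2400, payoff=14.0800, prob=0.006241
DUDUD: M=107.4088, payoff=0.0000, prob=0.006241
UUDUD: M=211.3528, payoff=52.1928, prob=0.022564
DDUUD: M=88.0400, payoff=0.0000, prob=0.006241
UDUUD: M=173.2400, payoff=14.0800, prob=0.022564
DUUUD: M=159.8673, payoff=0.7073, prob=0.022564
UUUUD: M=314.5775, payoff=155.4175, prob=0.081579
DDDDU: M=88.0400, payoff=0.0000, prob=0.001726
UDDDU: M=173.2400, payoff=14.0800, prob=0.006241
DUDDU: M=107.4088, payoff=0.0000, prob=0.006241
UUDDU: M=211.3528, payoff=52.1928, prob=0.022564
DDUDU: M=88.0400, payoff=0.0000, prob=0.006241
UDUDU: M=173.2400, payoff=14.0800, prob=0.022564
DUUDU: M=131.0387, payoff=0.0000, prob=0.022564
UUUDU: M=257.8504, payoff=98.6904, prob=0.081579
DDDUU: M=88.0400, payoff=0.0000, prob=0.006241
UDDUU: M=173.2400, payoff=14.0800, prob=0.022564
DUDUU: M=107.4088, payoff=0.0000, prob=0.022564
UUDUU: M=211.3528, payoff=52.1928, prob=0.081579
DDUUU: M=99.1177, payoff=0.0000, prob=0.022564
UDUUU: M=195.0381, payoff=35.8781, prob=0.081579
DUUUU: M=195.0381, payoff=35.8781, prob=0.081579
UUUUU: M=383.7846, payoff=224.6246, prob=0.294940
Price = Σ prob·payoff / R^5 = 103.257232 / 1.538624 = 67.1101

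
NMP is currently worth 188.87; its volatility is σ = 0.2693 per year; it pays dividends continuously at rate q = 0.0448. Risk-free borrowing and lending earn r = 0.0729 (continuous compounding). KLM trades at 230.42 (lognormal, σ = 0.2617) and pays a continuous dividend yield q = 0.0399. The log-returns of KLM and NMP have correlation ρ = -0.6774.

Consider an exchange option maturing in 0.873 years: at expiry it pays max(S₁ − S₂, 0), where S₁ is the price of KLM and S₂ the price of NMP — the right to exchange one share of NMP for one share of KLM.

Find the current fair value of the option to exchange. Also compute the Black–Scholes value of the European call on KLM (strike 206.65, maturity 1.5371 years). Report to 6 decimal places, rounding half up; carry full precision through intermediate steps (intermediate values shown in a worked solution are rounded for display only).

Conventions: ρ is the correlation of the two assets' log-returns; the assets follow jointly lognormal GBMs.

exchange price = 60.264790
price(KLM call K=206.65) = 44.886200

σ_eff = √(σ₁² + σ₂² − 2ρσ₁σ₂) = √(0.2617² + 0.2693² − 2·-0.6774·0.2617·0.2693) = 0.486302
d₁ = (ln(S₁/S₂) + (q₂ − q₁ + σ_eff²/2)T) / (σ_eff√T) = (ln(230.42/188.87) + (0.0448 − 0.0399 + 0.118245)·0.873) / 0.454374 = 0.674225
d₂ = d₁ − σ_eff√T = 0.674225 − 0.454374 = 0.219851
N(d₁) = 0.749916,  N(d₂) = 0.587006
V = S₁·e^{−q₁T}·N(d₁) − S₂·e^{−q₂T}·N(d₂) = 166.880301 − 106.615510 = 60.264790
[vanilla: KLM call K=206.65]
σ√T = 0.2617·√1.5371 = 0.324455
d₁ = (ln(S/K) + (r−q+σ²/2)T) / (σ√T) = (ln(230.42/206.65) + (0.0729−0.0399+0.2617²/2)·1.5371) / 0.324455 = (0.108877 + 0.103360) / 0.324455 = 0.654134
d₂ = d₁ − σ√T = 0.654134 − 0.324455 = 0.329678
e^{−rT} = 0.893995
e^{−qT} = 0.940513
N(d₁) = 0.743487,  N(d₂) = 0.629179
price = S·e^{−qT}·N(d₁) − K·e^{−rT}·N(d₂) = 161.123257 − 116.237058 = 44.886200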